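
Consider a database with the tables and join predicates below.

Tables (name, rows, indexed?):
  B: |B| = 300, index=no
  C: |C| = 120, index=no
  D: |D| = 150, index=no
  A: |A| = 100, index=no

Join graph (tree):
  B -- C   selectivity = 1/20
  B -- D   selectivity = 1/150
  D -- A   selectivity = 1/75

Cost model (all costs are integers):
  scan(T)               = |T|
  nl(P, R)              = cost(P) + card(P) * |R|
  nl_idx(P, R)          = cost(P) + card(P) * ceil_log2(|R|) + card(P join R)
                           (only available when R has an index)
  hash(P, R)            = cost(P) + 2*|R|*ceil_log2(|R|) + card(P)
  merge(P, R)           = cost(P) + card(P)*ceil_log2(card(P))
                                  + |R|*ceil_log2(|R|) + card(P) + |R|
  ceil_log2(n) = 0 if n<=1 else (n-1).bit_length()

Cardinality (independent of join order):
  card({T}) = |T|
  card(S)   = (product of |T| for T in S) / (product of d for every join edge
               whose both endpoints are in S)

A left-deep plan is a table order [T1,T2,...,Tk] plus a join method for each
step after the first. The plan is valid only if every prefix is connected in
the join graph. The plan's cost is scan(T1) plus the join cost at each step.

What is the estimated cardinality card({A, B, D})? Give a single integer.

Tables in S: A(100), B(300), D(150)
Edges inside S: B-D(d=150), D-A(d=75)
numerator = 100 * 300 * 150 = 4500000
denominator = 150 * 75 = 11250
card(S) = 4500000 / 11250 = 400

400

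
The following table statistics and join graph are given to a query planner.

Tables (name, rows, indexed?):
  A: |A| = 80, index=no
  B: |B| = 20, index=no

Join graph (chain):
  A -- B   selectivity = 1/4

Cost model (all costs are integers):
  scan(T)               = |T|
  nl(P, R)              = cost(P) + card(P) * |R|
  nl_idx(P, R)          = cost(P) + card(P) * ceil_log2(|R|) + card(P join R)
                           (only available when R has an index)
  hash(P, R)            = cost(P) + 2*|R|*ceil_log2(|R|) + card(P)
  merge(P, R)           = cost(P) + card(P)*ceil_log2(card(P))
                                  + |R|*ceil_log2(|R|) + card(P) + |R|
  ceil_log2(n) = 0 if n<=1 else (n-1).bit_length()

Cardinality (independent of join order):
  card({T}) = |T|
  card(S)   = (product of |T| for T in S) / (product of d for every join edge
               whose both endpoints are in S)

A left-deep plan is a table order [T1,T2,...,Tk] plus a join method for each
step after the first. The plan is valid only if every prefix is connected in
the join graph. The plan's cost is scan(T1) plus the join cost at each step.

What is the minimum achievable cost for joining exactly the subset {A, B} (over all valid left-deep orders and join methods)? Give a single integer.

Selinger DP over subsets of {A,B}:
  {A}: scan cost=80, card=80
  {B}: scan cost=20, card=20
  {AB}: card=400; try (B,hash)→360, (A,merge)→780, (B,merge)→840, (A,hash)→1160, (A,nl)→1620, (B,nl)→1680; best=360 via (B,hash)

360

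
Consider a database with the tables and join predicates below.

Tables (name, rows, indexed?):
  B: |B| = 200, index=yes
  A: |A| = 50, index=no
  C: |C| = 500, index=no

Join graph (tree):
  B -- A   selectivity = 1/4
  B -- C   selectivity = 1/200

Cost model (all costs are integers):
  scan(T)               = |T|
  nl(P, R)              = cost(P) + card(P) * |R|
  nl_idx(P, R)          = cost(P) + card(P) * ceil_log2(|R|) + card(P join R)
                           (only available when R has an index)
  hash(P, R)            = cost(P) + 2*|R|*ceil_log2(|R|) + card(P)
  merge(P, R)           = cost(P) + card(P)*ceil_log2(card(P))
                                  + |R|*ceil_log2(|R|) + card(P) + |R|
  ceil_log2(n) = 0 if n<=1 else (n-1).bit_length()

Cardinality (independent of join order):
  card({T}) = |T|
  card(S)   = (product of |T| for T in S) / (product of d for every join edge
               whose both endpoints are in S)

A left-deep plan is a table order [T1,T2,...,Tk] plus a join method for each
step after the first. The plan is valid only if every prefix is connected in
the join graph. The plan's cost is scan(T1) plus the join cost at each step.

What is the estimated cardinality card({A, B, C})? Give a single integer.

6250

Tables in S: A(50), B(200), C(500)
Edges inside S: B-A(d=4), B-C(d=200)
numerator = 50 * 200 * 500 = 5000000
denominator = 4 * 200 = 800
card(S) = 5000000 / 800 = 6250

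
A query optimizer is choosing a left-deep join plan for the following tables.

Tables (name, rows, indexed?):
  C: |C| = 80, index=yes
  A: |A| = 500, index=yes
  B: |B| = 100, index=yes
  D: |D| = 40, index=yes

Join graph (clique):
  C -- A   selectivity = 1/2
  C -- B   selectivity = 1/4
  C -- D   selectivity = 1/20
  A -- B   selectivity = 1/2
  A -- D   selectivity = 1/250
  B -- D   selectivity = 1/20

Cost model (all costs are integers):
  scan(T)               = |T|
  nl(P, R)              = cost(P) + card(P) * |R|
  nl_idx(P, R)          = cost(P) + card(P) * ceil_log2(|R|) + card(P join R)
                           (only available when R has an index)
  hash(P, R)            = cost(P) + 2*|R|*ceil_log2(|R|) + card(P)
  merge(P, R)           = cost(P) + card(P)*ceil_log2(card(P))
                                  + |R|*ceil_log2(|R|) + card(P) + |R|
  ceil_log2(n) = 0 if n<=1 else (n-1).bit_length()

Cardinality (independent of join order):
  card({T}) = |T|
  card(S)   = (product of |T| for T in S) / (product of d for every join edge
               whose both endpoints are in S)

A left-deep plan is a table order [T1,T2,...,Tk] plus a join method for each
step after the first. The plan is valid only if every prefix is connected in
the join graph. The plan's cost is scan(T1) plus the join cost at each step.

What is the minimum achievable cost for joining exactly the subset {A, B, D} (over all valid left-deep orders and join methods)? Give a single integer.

Selinger DP over subsets of {A,B,D}:
  {A}: scan cost=500, card=500
  {B}: scan cost=100, card=100
  {D}: scan cost=40, card=40
  {AB}: card=25000; try (B,hash)→2400, (A,merge)→5900, (B,merge)→6300, (A,hash)→9200, (A,nl_idx)→26000, (B,nl_idx)→29000 …(+2); best=2400 via (B,hash)
  {AD}: card=80; try (A,nl_idx)→480, (D,hash)→1480, (D,nl_idx)→3580, (A,merge)→5320, (D,merge)→5780, (A,hash)→9080 …(+2); best=480 via (A,nl_idx)
  {BD}: card=200; try (B,nl_idx)→520, (D,hash)→680, (D,nl_idx)→900, (B,merge)→1120, (D,merge)→1180, (B,hash)→1480 …(+2); best=520 via (B,nl_idx)
  {ABD}: card=200; try (B,nl_idx)→1240, (B,merge)→1920, (B,hash)→1960, (A,nl_idx)→2520, (A,merge)→7320, (B,nl)→8480 …(+6); best=1240 via (B,nl_idx)

1240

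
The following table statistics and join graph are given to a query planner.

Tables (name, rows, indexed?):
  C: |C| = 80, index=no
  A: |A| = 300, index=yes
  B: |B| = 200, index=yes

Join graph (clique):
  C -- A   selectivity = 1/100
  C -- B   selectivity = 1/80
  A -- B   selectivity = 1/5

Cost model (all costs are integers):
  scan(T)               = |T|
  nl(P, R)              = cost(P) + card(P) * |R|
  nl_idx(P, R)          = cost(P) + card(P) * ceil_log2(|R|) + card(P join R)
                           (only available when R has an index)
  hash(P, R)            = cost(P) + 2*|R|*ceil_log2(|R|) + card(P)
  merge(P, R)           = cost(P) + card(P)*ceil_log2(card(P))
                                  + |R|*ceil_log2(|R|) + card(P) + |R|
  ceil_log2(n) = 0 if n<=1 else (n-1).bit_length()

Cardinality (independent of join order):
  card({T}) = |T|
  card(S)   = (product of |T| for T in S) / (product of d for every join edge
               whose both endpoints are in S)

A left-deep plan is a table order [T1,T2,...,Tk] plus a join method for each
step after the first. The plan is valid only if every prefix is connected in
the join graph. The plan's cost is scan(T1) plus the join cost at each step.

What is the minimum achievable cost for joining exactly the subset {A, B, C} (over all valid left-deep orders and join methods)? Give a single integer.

Selinger DP over subsets of {A,B,C}:
  {C}: scan cost=80, card=80
  {A}: scan cost=300, card=300
  {B}: scan cost=200, card=200
  {AC}: card=240; try (A,nl_idx)→1040, (C,hash)→1720, (A,merge)→3720, (C,merge)→3940, (A,hash)→5560, (A,nl)→24080 …(+1); best=1040 via (A,nl_idx)
  {BC}: card=200; try (B,nl_idx)→920, (C,hash)→1520, (B,merge)→2520, (C,merge)→2640, (B,hash)→3360, (B,nl)→16080 …(+1); best=920 via (B,nl_idx)
  {AB}: card=12000; try (B,hash)→3800, (A,merge)→5000, (B,merge)→5100, (A,hash)→5800, (A,nl_idx)→14000, (B,nl_idx)→14700 …(+2); best=3800 via (B,hash)
  {ABC}: card=120; try (A,nl_idx)→2840, (B,nl_idx)→3080, (B,hash)→4480, (B,merge)→5000, (A,merge)→5720, (A,hash)→6520 …(+5); best=2840 via (A,nl_idx)

2840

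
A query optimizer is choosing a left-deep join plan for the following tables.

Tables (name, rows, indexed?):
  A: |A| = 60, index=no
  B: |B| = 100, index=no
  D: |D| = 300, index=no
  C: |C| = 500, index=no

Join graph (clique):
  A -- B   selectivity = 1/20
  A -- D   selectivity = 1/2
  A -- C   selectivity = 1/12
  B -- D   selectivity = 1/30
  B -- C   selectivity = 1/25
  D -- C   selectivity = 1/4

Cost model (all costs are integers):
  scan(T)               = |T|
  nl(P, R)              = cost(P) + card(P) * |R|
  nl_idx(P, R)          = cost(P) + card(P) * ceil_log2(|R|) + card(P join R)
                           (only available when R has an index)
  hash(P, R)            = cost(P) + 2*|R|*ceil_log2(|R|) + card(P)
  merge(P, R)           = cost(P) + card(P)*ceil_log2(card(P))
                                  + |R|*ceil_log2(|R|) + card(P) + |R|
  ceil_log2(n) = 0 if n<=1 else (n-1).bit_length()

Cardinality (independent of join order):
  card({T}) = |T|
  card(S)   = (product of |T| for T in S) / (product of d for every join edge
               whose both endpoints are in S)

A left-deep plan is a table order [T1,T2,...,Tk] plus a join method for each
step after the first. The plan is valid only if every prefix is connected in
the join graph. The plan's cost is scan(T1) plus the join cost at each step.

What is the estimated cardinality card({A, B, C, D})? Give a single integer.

625

Tables in S: A(60), B(100), C(500), D(300)
Edges inside S: A-B(d=20), A-D(d=2), A-C(d=12), B-D(d=30), B-C(d=25), D-C(d=4)
numerator = 60 * 100 * 500 * 300 = 900000000
denominator = 20 * 2 * 12 * 30 * 25 * 4 = 1440000
card(S) = 900000000 / 1440000 = 625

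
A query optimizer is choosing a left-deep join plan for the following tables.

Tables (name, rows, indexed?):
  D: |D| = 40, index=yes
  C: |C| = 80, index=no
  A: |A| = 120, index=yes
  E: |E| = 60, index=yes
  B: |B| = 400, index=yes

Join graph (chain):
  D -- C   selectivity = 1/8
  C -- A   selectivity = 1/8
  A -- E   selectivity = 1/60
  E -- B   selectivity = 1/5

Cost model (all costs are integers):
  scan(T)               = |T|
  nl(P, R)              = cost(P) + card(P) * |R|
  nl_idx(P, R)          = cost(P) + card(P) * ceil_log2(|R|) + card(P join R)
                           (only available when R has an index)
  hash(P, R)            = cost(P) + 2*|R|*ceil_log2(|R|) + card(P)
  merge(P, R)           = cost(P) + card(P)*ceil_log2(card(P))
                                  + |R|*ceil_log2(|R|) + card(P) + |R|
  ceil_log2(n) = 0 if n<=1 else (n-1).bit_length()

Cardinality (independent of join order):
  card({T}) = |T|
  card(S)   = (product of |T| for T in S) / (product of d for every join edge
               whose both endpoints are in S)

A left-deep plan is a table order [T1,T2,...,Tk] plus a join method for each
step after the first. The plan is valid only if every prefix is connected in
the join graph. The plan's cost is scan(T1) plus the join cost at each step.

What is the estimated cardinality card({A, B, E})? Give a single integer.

Tables in S: A(120), B(400), E(60)
Edges inside S: A-E(d=60), E-B(d=5)
numerator = 120 * 400 * 60 = 2880000
denominator = 60 * 5 = 300
card(S) = 2880000 / 300 = 9600

9600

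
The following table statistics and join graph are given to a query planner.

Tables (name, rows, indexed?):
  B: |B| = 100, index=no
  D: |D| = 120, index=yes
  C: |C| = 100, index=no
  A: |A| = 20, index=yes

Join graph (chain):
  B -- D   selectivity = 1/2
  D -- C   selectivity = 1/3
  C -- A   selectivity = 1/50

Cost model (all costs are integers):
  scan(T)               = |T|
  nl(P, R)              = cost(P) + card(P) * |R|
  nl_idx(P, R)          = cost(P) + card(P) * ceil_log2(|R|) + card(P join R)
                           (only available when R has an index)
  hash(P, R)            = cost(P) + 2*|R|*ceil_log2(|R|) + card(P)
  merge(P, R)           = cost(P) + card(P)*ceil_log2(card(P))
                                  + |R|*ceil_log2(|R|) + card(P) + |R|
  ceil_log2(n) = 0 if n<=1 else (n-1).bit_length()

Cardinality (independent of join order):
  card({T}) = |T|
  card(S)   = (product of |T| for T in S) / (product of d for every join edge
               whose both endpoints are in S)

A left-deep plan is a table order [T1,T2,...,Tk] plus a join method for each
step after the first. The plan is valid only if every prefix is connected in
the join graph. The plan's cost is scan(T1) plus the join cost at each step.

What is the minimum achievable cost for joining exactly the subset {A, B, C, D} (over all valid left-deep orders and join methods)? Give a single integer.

Selinger DP over subsets of {A,B,C,D}:
  {B}: scan cost=100, card=100
  {D}: scan cost=120, card=120
  {C}: scan cost=100, card=100
  {A}: scan cost=20, card=20
  {BD}: card=6000; try (B,hash)→1640, (D,merge)→1860, (D,hash)→1880, (B,merge)→1880, (D,nl_idx)→6800, (D,nl)→12100 …(+1); best=1640 via (B,hash)
  {CD}: card=4000; try (C,hash)→1640, (D,merge)→1860, (D,hash)→1880, (C,merge)→1880, (D,nl_idx)→4800, (D,nl)→12100 …(+1); best=1640 via (C,hash)
  {AC}: card=40; try (A,hash)→400, (A,nl_idx)→640, (C,merge)→940, (A,merge)→1020, (C,hash)→1440, (C,nl)→2020 …(+1); best=400 via (A,hash)
  {BCD}: card=200000; try (B,hash)→7040, (C,hash)→9040, (B,merge)→54440, (C,merge)→86440, (B,nl)→401640, (C,nl)→601640; best=7040 via (B,hash)
  {ACD}: card=1600; try (D,merge)→1640, (D,hash)→2120, (D,nl_idx)→2280, (D,nl)→5200, (A,hash)→5840, (A,nl_idx)→23240 …(+2); best=1640 via (D,merge)
  {ABCD}: card=80000; try (B,hash)→4640, (B,merge)→21640, (B,nl)→161640, (A,hash)→207240, (A,nl_idx)→1087040, (A,merge)→3807160 …(+1); best=4640 via (B,hash)

4640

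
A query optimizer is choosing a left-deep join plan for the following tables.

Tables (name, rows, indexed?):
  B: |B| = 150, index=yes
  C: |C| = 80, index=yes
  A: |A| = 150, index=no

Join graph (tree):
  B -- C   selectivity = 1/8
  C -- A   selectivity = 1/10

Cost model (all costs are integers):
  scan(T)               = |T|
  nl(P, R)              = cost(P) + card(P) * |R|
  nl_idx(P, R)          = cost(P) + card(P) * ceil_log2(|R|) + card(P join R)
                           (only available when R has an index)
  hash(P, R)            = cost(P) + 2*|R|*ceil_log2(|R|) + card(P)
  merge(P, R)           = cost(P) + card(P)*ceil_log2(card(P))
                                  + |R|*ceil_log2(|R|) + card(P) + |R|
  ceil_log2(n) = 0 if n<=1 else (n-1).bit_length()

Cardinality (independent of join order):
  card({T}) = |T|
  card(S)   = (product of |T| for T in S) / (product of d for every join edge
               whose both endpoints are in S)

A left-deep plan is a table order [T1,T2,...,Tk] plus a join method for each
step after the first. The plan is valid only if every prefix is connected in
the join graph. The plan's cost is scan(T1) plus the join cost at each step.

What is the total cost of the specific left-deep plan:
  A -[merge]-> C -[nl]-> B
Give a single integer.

182140

step 1: scan A: cost=150, card=150
step 2: join C via merge
    card(P join C) = 150*80/(10) = 1200
    cost = 150 + 150*8 + 80*7 + 150 + 80 = 2140
step 3: join B via nl
    card(P join B) = 1200*150/(8) = 22500
    cost = 2140 + 1200*150 = 182140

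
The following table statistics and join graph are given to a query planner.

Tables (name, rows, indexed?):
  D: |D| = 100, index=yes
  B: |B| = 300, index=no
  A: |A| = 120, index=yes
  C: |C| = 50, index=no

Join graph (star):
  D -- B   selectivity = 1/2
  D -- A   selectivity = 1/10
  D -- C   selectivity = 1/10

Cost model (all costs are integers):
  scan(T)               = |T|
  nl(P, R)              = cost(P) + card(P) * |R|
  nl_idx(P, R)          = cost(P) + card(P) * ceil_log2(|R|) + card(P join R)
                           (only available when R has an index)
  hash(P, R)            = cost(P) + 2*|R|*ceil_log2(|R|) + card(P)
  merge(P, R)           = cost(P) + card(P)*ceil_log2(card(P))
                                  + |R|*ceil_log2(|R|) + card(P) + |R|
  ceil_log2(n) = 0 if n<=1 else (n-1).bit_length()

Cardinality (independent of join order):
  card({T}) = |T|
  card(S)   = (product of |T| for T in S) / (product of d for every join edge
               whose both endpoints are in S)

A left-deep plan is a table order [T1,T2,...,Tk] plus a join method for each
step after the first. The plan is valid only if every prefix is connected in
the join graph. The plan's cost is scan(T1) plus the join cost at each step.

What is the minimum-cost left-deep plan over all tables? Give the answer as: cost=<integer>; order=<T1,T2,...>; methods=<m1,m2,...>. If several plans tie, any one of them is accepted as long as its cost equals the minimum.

cost=14380; order=D,C,A,B; methods=hash,hash,hash

Selinger DP (subsets sized 1..n):
  {D}: scan cost=100, card=100
  {B}: scan cost=300, card=300
  {A}: scan cost=120, card=120
  {C}: scan cost=50, card=50
  {BD}: card=15000; try (D,hash)→2000, (B,merge)→3900, (D,merge)→4100, (B,hash)→5600, (D,nl_idx)→17400, (B,nl)→30100 …(+1); best=2000 via (D,hash)
  {AD}: card=1200; try (D,hash)→1640, (A,merge)→1860, (D,merge)→1880, (A,hash)→1880, (A,nl_idx)→2000, (D,nl_idx)→2160 …(+2); best=1640 via (D,hash)
  {CD}: card=500; try (C,hash)→800, (D,nl_idx)→900, (D,merge)→1200, (C,merge)→1250, (D,hash)→1500, (D,nl)→5050 …(+1); best=800 via (C,hash)
  {ABD}: card=180000; try (B,hash)→8240, (A,hash)→18680, (B,merge)→19040, (A,merge)→227960, (A,nl_idx)→287000, (B,nl)→361640 …(+1); best=8240 via (B,hash)
  {BCD}: card=75000; try (B,hash)→6700, (B,merge)→8800, (C,hash)→17600, (B,nl)→150800, (C,merge)→227350, (C,nl)→752000; best=6700 via (B,hash)
  {ACD}: card=6000; try (A,hash)→2980, (C,hash)→3440, (A,merge)→6760, (A,nl_idx)→10300, (C,merge)→16390, (A,nl)→60800 …(+1); best=2980 via (A,hash)
  {ABCD}: card=900000; try (B,hash)→14380, (A,hash)→83380, (B,merge)→89980, (C,hash)→188840, (A,merge)→1357660, (A,nl_idx)→1431700 …(+4); best=14380 via (B,hash)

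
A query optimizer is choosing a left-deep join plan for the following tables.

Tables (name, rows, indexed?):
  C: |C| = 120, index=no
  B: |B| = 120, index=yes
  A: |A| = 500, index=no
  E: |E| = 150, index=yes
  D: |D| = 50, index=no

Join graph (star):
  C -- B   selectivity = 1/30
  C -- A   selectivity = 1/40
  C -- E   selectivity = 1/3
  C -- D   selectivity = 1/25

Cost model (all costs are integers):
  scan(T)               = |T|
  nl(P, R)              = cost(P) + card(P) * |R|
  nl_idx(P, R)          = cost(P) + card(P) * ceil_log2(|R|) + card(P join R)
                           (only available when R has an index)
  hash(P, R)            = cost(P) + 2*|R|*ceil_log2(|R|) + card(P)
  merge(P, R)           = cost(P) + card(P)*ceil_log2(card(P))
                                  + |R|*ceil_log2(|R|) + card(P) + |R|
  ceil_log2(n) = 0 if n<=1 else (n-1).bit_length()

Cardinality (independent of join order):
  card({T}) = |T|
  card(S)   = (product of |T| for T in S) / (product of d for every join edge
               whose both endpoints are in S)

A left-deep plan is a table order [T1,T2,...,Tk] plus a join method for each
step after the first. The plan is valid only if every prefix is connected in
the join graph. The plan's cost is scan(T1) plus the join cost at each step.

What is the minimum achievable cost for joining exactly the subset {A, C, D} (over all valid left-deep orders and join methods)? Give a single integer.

4780

Selinger DP over subsets of {A,C,D}:
  {C}: scan cost=120, card=120
  {A}: scan cost=500, card=500
  {D}: scan cost=50, card=50
  {AC}: card=1500; try (C,hash)→2680, (A,merge)→6080, (C,merge)→6460, (A,hash)→9240, (A,nl)→60120, (C,nl)→60500; best=2680 via (C,hash)
  {CD}: card=240; try (D,hash)→840, (C,merge)→1360, (D,merge)→1430, (C,hash)→1780, (C,nl)→6050, (D,nl)→6120; best=840 via (D,hash)
  {ACD}: card=3000; try (D,hash)→4780, (A,merge)→8000, (A,hash)→10080, (D,merge)→21030, (D,nl)→77680, (A,nl)→120840; best=4780 via (D,hash)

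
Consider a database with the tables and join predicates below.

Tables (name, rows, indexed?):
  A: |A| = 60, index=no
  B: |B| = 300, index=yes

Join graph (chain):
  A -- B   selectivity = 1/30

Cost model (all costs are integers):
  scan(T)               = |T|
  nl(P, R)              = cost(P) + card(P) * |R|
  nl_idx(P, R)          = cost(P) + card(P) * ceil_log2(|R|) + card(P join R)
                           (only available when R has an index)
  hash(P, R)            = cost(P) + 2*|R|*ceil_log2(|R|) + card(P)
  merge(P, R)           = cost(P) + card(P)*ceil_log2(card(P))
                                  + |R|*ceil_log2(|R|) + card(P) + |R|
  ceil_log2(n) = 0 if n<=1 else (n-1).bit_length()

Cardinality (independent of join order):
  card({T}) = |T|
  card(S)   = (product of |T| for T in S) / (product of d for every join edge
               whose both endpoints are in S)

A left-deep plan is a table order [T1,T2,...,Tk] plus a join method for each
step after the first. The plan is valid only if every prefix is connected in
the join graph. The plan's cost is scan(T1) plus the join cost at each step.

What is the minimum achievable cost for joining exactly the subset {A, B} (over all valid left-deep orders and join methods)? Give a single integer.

1200

Selinger DP over subsets of {A,B}:
  {A}: scan cost=60, card=60
  {B}: scan cost=300, card=300
  {AB}: card=600; try (B,nl_idx)→1200, (A,hash)→1320, (B,merge)→3480, (A,merge)→3720, (B,hash)→5520, (B,nl)→18060 …(+1); best=1200 via (B,nl_idx)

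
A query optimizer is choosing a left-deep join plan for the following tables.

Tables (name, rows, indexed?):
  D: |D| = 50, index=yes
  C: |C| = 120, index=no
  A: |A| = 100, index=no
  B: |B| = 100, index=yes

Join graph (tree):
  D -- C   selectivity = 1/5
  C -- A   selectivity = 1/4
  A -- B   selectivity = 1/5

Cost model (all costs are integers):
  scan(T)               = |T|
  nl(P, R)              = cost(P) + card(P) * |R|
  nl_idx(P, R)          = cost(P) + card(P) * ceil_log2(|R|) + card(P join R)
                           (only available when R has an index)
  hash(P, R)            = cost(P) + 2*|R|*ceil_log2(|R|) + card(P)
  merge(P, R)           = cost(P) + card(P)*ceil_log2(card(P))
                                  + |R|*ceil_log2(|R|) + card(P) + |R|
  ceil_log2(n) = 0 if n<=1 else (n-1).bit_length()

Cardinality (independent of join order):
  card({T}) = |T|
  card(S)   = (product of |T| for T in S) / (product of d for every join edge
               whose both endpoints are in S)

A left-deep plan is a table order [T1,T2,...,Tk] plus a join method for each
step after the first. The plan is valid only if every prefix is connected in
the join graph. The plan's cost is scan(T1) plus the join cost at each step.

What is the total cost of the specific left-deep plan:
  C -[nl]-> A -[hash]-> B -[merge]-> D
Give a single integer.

1036870

step 1: scan C: cost=120, card=120
step 2: join A via nl
    card(P join A) = 120*100/(4) = 3000
    cost = 120 + 120*100 = 12120
step 3: join B via hash
    card(P join B) = 3000*100/(5) = 60000
    cost = 12120 + 2*100*7 + 3000 = 16520
step 4: join D via merge
    card(P join D) = 60000*50/(5) = 600000
    cost = 16520 + 60000*16 + 50*6 + 60000 + 50 = 1036870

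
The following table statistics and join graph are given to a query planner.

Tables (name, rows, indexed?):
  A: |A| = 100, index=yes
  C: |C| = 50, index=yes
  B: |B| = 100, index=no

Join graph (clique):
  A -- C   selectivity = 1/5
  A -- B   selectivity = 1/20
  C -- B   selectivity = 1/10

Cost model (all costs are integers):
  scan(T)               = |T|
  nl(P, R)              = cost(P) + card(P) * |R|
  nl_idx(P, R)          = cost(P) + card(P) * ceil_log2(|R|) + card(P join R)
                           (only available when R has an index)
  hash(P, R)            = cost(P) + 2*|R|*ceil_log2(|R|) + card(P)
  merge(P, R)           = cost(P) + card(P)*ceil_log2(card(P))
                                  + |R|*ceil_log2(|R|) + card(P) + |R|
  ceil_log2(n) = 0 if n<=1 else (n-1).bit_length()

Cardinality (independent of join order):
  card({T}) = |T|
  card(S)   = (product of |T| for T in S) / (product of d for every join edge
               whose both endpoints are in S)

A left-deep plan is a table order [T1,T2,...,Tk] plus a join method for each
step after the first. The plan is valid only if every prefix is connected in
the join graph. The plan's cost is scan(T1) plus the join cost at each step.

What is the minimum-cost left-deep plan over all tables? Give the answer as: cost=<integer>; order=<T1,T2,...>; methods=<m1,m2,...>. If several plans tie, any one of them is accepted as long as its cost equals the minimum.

cost=2400; order=B,A,C; methods=nl_idx,hash

Selinger DP (subsets sized 1..n):
  {A}: scan cost=100, card=100
  {C}: scan cost=50, card=50
  {B}: scan cost=100, card=100
  {AC}: card=1000; try (C,hash)→800, (A,merge)→1200, (C,merge)→1250, (A,nl_idx)→1400, (A,hash)→1500, (C,nl_idx)→1700 …(+2); best=800 via (C,hash)
  {AB}: card=500; try (A,nl_idx)→1300, (B,hash)→1600, (A,hash)→1600, (B,merge)→1700, (A,merge)→1700, (B,nl)→10100 …(+1); best=1300 via (A,nl_idx)
  {BC}: card=500; try (C,hash)→800, (C,nl_idx)→1200, (B,merge)→1200, (C,merge)→1250, (B,hash)→1500, (B,nl)→5050 …(+1); best=800 via (C,hash)
  {ABC}: card=500; try (C,hash)→2400, (A,hash)→2700, (B,hash)→3200, (C,nl_idx)→4800, (A,nl_idx)→4800, (A,merge)→6600 …(+5); best=2400 via (C,hash)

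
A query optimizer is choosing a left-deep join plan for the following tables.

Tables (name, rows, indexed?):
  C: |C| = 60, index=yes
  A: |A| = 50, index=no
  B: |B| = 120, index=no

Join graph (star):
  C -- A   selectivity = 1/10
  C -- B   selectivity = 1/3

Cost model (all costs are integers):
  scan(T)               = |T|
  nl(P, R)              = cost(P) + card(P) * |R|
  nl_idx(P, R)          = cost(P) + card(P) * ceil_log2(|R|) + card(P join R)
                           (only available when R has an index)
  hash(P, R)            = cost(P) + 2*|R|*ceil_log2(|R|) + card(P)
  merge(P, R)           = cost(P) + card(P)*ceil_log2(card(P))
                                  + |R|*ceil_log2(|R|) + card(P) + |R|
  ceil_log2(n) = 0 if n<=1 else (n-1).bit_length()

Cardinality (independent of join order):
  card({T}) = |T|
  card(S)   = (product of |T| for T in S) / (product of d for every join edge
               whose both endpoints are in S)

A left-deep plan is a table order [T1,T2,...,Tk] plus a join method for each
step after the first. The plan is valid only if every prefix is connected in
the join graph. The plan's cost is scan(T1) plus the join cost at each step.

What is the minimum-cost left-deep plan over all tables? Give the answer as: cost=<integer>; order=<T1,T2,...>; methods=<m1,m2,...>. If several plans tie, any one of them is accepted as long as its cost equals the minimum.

Selinger DP (subsets sized 1..n):
  {C}: scan cost=60, card=60
  {A}: scan cost=50, card=50
  {B}: scan cost=120, card=120
  {AC}: card=300; try (C,nl_idx)→650, (A,hash)→720, (C,hash)→820, (C,merge)→820, (A,merge)→830, (C,nl)→3050 …(+1); best=650 via (C,nl_idx)
  {BC}: card=2400; try (C,hash)→960, (B,merge)→1440, (C,merge)→1500, (B,hash)→1800, (C,nl_idx)→3240, (B,nl)→7260 …(+1); best=960 via (C,hash)
  {ABC}: card=12000; try (B,hash)→2630, (A,hash)→3960, (B,merge)→4610, (A,merge)→32510, (B,nl)→36650, (A,nl)→120960; best=2630 via (B,hash)

cost=2630; order=A,C,B; methods=nl_idx,hash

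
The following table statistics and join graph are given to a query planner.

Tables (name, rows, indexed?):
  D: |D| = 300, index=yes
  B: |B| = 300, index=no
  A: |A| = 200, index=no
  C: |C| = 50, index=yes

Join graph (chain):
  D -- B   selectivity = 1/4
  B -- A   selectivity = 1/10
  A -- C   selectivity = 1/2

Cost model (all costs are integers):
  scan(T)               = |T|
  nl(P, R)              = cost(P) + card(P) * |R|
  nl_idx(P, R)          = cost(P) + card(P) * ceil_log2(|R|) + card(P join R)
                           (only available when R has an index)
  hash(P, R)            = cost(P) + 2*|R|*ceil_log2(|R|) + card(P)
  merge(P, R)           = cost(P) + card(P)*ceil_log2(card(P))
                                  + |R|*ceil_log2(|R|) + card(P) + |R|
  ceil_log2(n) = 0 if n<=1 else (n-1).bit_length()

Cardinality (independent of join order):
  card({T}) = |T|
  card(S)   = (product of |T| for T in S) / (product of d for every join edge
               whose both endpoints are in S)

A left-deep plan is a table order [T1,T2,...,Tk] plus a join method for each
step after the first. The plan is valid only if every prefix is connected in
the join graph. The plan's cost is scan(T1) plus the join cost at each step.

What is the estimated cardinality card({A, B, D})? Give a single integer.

450000

Tables in S: A(200), B(300), D(300)
Edges inside S: D-B(d=4), B-A(d=10)
numerator = 200 * 300 * 300 = 18000000
denominator = 4 * 10 = 40
card(S) = 18000000 / 40 = 450000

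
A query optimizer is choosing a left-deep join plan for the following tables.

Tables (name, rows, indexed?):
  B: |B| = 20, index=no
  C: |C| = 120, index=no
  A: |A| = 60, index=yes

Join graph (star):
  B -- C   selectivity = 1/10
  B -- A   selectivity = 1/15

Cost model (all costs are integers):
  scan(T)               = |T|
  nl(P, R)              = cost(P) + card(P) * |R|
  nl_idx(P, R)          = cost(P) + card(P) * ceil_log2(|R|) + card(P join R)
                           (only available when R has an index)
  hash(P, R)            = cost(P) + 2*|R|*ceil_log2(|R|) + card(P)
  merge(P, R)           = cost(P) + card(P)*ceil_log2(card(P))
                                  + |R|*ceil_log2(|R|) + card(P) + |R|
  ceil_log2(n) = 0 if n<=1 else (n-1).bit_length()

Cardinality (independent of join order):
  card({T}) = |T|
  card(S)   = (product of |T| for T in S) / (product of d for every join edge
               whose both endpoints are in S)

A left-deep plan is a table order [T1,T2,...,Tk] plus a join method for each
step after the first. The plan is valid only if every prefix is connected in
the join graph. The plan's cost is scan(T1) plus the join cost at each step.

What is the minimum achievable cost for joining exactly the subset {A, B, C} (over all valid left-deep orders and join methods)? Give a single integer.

1400

Selinger DP over subsets of {A,B,C}:
  {B}: scan cost=20, card=20
  {C}: scan cost=120, card=120
  {A}: scan cost=60, card=60
  {BC}: card=240; try (B,hash)→440, (C,merge)→1100, (B,merge)→1200, (C,hash)→1720, (C,nl)→2420, (B,nl)→2520; best=440 via (B,hash)
  {AB}: card=80; try (A,nl_idx)→220, (B,hash)→320, (A,merge)→560, (B,merge)→600, (A,hash)→760, (A,nl)→1220 …(+1); best=220 via (A,nl_idx)
  {ABC}: card=960; try (A,hash)→1400, (C,merge)→1820, (C,hash)→1980, (A,nl_idx)→2840, (A,merge)→3020, (C,nl)→9820 …(+1); best=1400 via (A,hash)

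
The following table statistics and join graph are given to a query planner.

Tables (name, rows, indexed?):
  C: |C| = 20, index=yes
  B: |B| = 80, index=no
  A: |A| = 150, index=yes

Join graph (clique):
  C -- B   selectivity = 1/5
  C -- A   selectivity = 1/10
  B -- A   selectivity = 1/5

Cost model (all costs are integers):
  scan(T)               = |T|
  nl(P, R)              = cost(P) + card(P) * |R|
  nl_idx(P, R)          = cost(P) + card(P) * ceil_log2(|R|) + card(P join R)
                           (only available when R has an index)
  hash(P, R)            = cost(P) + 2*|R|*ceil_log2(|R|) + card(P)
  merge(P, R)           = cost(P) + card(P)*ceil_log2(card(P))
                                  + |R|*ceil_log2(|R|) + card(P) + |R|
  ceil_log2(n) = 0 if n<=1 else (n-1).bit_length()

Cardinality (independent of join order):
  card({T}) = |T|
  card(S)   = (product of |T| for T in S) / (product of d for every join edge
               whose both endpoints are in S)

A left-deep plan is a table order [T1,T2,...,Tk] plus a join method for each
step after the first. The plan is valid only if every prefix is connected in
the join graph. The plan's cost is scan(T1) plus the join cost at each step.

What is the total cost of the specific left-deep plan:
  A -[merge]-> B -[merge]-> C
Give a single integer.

step 1: scan A: cost=150, card=150
step 2: join B via merge
    card(P join B) = 150*80/(5) = 2400
    cost = 150 + 150*8 + 80*7 + 150 + 80 = 2140
step 3: join C via merge
    card(P join C) = 2400*20/(5*10) = 960
    cost = 2140 + 2400*12 + 20*5 + 2400 + 20 = 33460

33460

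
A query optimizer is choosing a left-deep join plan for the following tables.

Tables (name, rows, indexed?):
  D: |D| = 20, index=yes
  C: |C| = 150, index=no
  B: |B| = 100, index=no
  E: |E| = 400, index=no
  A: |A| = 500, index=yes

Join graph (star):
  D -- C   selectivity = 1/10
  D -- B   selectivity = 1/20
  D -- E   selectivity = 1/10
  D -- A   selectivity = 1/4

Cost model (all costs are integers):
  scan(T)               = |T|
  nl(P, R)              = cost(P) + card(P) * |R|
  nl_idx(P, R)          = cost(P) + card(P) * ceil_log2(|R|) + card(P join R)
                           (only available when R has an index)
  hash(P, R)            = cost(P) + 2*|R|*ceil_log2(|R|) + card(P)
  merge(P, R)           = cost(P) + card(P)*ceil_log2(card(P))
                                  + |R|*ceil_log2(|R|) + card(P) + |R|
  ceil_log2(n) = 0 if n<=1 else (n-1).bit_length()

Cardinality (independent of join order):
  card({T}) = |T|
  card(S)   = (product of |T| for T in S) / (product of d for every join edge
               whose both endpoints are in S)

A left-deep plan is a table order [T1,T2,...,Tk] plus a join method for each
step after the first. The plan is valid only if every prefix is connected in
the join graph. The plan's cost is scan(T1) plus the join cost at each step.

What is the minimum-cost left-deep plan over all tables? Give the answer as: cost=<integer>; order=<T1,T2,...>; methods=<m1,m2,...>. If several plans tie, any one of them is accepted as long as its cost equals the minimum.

cost=78600; order=E,D,B,C,A; methods=hash,hash,hash,hash

Selinger DP (subsets sized 1..n):
  {D}: scan cost=20, card=20
  {C}: scan cost=150, card=150
  {B}: scan cost=100, card=100
  {E}: scan cost=400, card=400
  {A}: scan cost=500, card=500
  {CD}: card=300; try (D,hash)→500, (D,nl_idx)→1200, (C,merge)→1490, (D,merge)→1620, (C,hash)→2440, (C,nl)→3020 …(+1); best=500 via (D,hash)
  {BD}: card=100; try (D,hash)→400, (D,nl_idx)→700, (B,merge)→940, (D,merge)→1020, (B,hash)→1440, (B,nl)→2020 …(+1); best=400 via (D,hash)
  {DE}: card=800; try (D,hash)→1000, (D,nl_idx)→3200, (E,merge)→4140, (D,merge)→4520, (E,hash)→7240, (E,nl)→8020 …(+1); best=1000 via (D,hash)
  {AD}: card=2500; try (D,hash)→1200, (A,nl_idx)→2700, (A,merge)→5140, (D,nl_idx)→5500, (D,merge)→5620, (A,hash)→9040 …(+2); best=1200 via (D,hash)
  {BCD}: card=1500; try (B,hash)→2200, (C,merge)→2550, (C,hash)→2900, (B,merge)→4300, (C,nl)→15400, (B,nl)→30500; best=2200 via (B,hash)
  {CDE}: card=12000; try (C,hash)→4200, (E,merge)→7500, (E,hash)→8000, (C,merge)→11150, (E,nl)→120500, (C,nl)→121000; best=4200 via (C,hash)
  {ACD}: card=37500; try (C,hash)→6100, (A,merge)→8500, (A,hash)→9800, (C,merge)→35050, (A,nl_idx)→40700, (A,nl)→150500 …(+1); best=6100 via (C,hash)
  {BDE}: card=4000; try (B,hash)→3200, (E,merge)→5200, (E,hash)→7700, (B,merge)→10600, (E,nl)→40400, (B,nl)→81000; best=3200 via (B,hash)
  {ABD}: card=12500; try (B,hash)→5100, (A,merge)→6200, (A,hash)→9500, (A,nl_idx)→13800, (B,merge)→34500, (A,nl)→50400 …(+1); best=5100 via (B,hash)
  {ADE}: card=100000; try (A,hash)→10800, (E,hash)→10900, (A,merge)→14800, (E,merge)→37700, (A,nl_idx)→108200, (A,nl)→401000 …(+1); best=10800 via (A,hash)
  {BCDE}: card=60000; try (C,hash)→9600, (E,hash)→10900, (B,hash)→17600, (E,merge)→24200, (C,merge)→56550, (B,merge)→185000 …(+3); best=9600 via (C,hash)
  {ABCD}: card=187500; try (A,hash)→12700, (C,hash)→20000, (A,merge)→25200, (B,hash)→45000, (C,merge)→193950, (A,nl_idx)→203200 …(+4); best=12700 via (A,hash)
  {ACDE}: card=1500000; try (A,hash)→25200, (E,hash)→50800, (C,hash)→113200, (A,merge)→189200, (E,merge)→647600, (A,nl_idx)→1612200 …(+4); best=25200 via (A,hash)
  {ABDE}: card=500000; try (A,hash)→16200, (E,hash)→24800, (A,merge)→60200, (B,hash)→112200, (E,merge)→196600, (A,nl_idx)→539200 …(+4); best=16200 via (A,hash)
  {ABCDE}: card=7500000; try (A,hash)→78600, (E,hash)→207400, (C,hash)→518600, (A,merge)→1034600, (B,hash)→1526600, (E,merge)→3579200 …(+7); best=78600 via (A,hash)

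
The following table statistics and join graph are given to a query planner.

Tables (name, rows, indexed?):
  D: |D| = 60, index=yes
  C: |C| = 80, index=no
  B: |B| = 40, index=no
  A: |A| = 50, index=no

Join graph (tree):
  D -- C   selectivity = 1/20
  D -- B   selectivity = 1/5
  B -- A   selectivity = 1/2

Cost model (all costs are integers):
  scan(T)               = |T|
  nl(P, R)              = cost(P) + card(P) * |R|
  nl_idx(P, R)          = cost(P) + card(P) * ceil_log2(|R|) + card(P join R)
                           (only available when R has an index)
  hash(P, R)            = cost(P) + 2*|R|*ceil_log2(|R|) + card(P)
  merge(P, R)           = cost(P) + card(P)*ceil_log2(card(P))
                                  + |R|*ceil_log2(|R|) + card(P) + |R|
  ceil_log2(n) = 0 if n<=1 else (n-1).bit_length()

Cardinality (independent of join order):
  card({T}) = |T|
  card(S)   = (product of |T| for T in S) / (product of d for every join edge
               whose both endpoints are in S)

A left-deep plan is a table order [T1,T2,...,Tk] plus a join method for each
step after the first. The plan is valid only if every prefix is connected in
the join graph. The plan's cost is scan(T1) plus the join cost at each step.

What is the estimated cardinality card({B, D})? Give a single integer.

480

Tables in S: B(40), D(60)
Edges inside S: D-B(d=5)
numerator = 40 * 60 = 2400
denominator = 5 = 5
card(S) = 2400 / 5 = 480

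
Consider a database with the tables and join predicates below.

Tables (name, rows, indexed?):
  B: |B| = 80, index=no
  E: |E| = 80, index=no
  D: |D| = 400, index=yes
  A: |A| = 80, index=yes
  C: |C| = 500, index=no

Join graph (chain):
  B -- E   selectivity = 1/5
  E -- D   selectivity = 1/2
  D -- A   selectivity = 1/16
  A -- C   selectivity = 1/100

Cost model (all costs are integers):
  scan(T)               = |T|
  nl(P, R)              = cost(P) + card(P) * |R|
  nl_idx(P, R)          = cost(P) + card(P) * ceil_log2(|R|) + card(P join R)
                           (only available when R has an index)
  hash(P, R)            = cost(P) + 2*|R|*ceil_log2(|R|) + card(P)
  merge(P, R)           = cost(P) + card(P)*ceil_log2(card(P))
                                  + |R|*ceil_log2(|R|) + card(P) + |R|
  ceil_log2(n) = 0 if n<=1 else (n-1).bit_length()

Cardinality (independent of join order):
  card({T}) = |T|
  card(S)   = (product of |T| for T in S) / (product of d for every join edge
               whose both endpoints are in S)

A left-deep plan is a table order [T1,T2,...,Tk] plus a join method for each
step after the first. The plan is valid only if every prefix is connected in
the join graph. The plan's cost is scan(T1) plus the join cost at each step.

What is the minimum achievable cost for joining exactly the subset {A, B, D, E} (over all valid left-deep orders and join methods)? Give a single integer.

86160

Selinger DP over subsets of {A,B,D,E}:
  {B}: scan cost=80, card=80
  {E}: scan cost=80, card=80
  {D}: scan cost=400, card=400
  {A}: scan cost=80, card=80
  {BE}: card=1280; try (E,hash)→1280, (B,hash)→1280, (E,merge)→1360, (B,merge)→1360, (E,nl)→6480, (B,nl)→6480; best=1280 via (E,hash)
  {DE}: card=16000; try (E,hash)→1920, (D,merge)→4720, (E,merge)→5040, (D,hash)→7360, (D,nl_idx)→16800, (D,nl)→32080 …(+1); best=1920 via (E,hash)
  {AD}: card=2000; try (A,hash)→1920, (D,nl_idx)→2800, (D,merge)→4720, (A,merge)→5040, (A,nl_idx)→5200, (D,hash)→7360 …(+2); best=1920 via (A,hash)
  {BDE}: card=256000; try (D,hash)→9760, (B,hash)→19040, (D,merge)→20640, (B,merge)→242560, (D,nl_idx)→268800, (D,nl)→513280 …(+1); best=9760 via (D,hash)
  {ADE}: card=80000; try (E,hash)→5040, (A,hash)→19040, (E,merge)→26560, (E,nl)→161920, (A,nl_idx)→193920, (A,merge)→242560 …(+1); best=5040 via (E,hash)
  {ABDE}: card=1280000; try (B,hash)→86160, (A,hash)→266880, (B,merge)→1445680, (A,nl_idx)→3081760, (A,merge)→4874400, (B,nl)→6405040 …(+1); best=86160 via (B,hash)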